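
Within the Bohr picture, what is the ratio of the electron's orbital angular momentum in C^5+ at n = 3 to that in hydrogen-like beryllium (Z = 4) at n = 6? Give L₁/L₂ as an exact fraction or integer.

L = nℏ is independent of Z.
L₁/L₂ = n₁/n₂ = 3/6 = 1/2

1/2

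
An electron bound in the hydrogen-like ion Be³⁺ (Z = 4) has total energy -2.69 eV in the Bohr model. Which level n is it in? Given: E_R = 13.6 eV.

9

E_n = −E_R Z²/n² ⇒ n² = E_R Z²/(−E_n) = 13.6 × 4² / 2.69 ≈ 80.89
n = 9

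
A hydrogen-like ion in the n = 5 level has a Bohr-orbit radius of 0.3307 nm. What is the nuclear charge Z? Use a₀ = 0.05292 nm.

4

r_n = n²a₀/Z ⇒ Z = n²a₀/r = 5² × 0.05292 / 0.3307 ≈ 4.00
Z = 4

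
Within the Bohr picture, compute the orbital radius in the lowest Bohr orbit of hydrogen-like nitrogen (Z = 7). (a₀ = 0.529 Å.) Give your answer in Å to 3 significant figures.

r_n = n²a₀/Z = 1² × 0.529 / 7
    = 1 × 0.529 / 7 = 0.0756 Å

0.0756 Å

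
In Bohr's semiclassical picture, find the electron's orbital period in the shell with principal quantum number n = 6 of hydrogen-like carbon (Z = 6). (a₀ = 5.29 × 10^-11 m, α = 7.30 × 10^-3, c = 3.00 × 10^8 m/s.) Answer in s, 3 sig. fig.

r = n²a₀/Z = 6²·5.29 × 10^-11/6 = 3.17 × 10^-10 m
v = Zαc/n = 6·0.00730·3.00 × 10^8/6 = 2.19 × 10^6 m/s
T = 2πr/v = 9.11 × 10^-16 s

9.11 × 10^-16 s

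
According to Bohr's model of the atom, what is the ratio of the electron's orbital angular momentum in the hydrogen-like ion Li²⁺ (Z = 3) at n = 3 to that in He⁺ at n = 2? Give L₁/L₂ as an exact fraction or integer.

3/2

L = nℏ is independent of Z.
L₁/L₂ = n₁/n₂ = 3/2 = 3/2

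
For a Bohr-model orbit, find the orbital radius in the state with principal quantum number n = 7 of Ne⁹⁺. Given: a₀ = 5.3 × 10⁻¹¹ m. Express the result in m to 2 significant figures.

r_n = n²a₀/Z = 7² × 5.3 × 10⁻¹¹ / 10
    = 49 × 5.3 × 10⁻¹¹ / 10 = 2.6 × 10⁻¹⁰ m

2.6 × 10⁻¹⁰ m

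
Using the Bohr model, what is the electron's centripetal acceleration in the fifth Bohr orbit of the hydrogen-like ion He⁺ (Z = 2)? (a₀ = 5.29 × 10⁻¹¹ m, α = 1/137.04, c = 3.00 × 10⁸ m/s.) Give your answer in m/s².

r = n²a₀/Z = 6.61 × 10⁻¹⁰ m, v = Zαc/n = 8.76 × 10⁵ m/s
a = v²/r = (8.76 × 10⁵)² / 6.61 × 10⁻¹⁰ = 1.16 × 10²¹ m/s²

1.16 × 10²¹ m/s²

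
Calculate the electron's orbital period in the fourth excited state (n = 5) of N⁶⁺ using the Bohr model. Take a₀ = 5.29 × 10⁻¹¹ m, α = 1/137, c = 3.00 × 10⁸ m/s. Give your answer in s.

r = n²a₀/Z = 5²·5.29 × 10⁻¹¹/7 = 1.89 × 10⁻¹⁰ m
v = Zαc/n = 7·0.00730·3.00 × 10⁸/5 = 3.07 × 10⁶ m/s
T = 2πr/v = 3.87 × 10⁻¹⁶ s

3.87 × 10⁻¹⁶ s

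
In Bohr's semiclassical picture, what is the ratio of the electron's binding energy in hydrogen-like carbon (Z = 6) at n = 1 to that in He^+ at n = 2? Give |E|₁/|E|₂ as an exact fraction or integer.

36

|E| ∝ Z^2 · n^-2
|E|₁/|E|₂ = (6/2)^2 · (1/2)^-2 = 36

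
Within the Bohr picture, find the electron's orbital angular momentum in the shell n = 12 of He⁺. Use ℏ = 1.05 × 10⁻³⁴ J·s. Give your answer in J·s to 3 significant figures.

1.26 × 10⁻³³ J·s

L_n = nℏ = 12 × 1.05 × 10⁻³⁴ = 1.26 × 10⁻³³ J·s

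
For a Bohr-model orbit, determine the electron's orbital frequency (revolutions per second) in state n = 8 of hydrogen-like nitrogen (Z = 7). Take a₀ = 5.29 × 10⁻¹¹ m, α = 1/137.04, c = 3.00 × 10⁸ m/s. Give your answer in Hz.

r = n²a₀/Z = 4.84 × 10⁻¹⁰ m, v = Zαc/n = 1.92 × 10⁶ m/s
f = v/(2πr) = 6.30 × 10¹⁴ Hz

6.30 × 10¹⁴ Hz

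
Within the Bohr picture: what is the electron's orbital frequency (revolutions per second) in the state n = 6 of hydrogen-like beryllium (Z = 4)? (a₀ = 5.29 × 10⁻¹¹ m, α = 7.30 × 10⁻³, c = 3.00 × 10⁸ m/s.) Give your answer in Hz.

r = n²a₀/Z = 4.76 × 10⁻¹⁰ m, v = Zαc/n = 1.46 × 10⁶ m/s
f = v/(2πr) = 4.88 × 10¹⁴ Hz

4.88 × 10¹⁴ Hz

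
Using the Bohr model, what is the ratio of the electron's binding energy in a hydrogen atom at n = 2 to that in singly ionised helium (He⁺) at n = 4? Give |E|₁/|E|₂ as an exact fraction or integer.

|E| ∝ Z^2 · n^-2
|E|₁/|E|₂ = (1/2)^2 · (2/4)^-2 = 1

1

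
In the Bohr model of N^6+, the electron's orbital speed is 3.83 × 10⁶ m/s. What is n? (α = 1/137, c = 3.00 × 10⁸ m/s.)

v_n = Zαc/n ⇒ n = Zαc/v = 7 × 0.00730 × 3.00 × 10⁸ / 3.83 × 10⁶ ≈ 4.00
n = 4

4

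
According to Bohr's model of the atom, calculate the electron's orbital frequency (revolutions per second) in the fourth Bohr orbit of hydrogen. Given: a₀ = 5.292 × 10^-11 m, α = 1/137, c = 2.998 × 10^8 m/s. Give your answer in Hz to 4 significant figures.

1.028 × 10^14 Hz

r = n²a₀/Z = 8.467 × 10^-10 m, v = Zαc/n = 5.471 × 10^5 m/s
f = v/(2πr) = 1.028 × 10^14 Hz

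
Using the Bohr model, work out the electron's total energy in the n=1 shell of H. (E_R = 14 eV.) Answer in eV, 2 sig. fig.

-14 eV

E_n = −E_R·Z²/n² = −14 × 1²/1² = -14 eV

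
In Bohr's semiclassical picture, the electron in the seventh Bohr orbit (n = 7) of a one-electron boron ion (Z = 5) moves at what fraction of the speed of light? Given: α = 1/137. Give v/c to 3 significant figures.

0.00521

v_n = Zαc/n, so v/c = Zα/n = 5 × 0.00730 / 7 = 0.00521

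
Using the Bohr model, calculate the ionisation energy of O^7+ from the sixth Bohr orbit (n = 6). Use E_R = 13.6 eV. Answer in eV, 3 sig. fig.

24.2 eV

E_n = −E_R·Z²/n² = −13.6 × 8²/6² eV = -24.2 eV
Ionisation energy = −E_n = 24.2 eV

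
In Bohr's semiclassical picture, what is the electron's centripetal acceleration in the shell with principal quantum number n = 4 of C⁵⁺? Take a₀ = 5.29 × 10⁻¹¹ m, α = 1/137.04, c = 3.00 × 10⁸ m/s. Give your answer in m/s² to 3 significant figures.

r = n²a₀/Z = 1.41 × 10⁻¹⁰ m, v = Zαc/n = 3.28 × 10⁶ m/s
a = v²/r = (3.28 × 10⁶)² / 1.41 × 10⁻¹⁰ = 7.64 × 10²² m/s²

7.64 × 10²² m/s²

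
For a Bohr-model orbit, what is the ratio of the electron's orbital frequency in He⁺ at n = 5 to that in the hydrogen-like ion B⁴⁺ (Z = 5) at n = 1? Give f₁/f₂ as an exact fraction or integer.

f ∝ Z^2 · n^-3
f₁/f₂ = (2/5)^2 · (5/1)^-3 = 4/3125

4/3125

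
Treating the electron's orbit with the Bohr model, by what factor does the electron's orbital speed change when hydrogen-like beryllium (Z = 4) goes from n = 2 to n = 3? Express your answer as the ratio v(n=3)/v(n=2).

2/3

v ∝ Z^1 · n^-1; with Z fixed, v ∝ n^-1.
v(n=3)/v(n=2) = (3/2)^-1 = 2/3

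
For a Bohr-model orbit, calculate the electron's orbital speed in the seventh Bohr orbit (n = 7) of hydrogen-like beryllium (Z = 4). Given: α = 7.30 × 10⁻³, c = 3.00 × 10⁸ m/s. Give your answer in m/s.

v_n = Zαc/n = 4 × 0.00730 × 3.00 × 10⁸ / 7
    = 1.25 × 10⁶ m/s

1.25 × 10⁶ m/s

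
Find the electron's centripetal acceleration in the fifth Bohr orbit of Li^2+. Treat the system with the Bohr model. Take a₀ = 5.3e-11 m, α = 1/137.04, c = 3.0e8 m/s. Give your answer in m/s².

r = n²a₀/Z = 4.4e-10 m, v = Zαc/n = 1.3e6 m/s
a = v²/r = (1.3e6)² / 4.4e-10 = 3.9e21 m/s²

3.9e21 m/s²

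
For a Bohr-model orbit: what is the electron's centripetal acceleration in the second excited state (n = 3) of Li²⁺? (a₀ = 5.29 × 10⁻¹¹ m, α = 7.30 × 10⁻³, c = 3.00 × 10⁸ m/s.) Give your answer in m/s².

3.02 × 10²² m/s²

r = n²a₀/Z = 1.59 × 10⁻¹⁰ m, v = Zαc/n = 2.19 × 10⁶ m/s
a = v²/r = (2.19 × 10⁶)² / 1.59 × 10⁻¹⁰ = 3.02 × 10²² m/s²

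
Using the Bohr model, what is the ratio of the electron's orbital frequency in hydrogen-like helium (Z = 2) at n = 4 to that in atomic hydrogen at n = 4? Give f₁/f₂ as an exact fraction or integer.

4

f ∝ Z^2 · n^-3
f₁/f₂ = (2/1)^2 · (4/4)^-3 = 4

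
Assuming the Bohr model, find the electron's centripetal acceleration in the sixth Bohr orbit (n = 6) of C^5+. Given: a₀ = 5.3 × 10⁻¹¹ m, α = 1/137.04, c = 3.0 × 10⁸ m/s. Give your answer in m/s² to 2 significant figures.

1.5 × 10²² m/s²

r = n²a₀/Z = 3.2 × 10⁻¹⁰ m, v = Zαc/n = 2.2 × 10⁶ m/s
a = v²/r = (2.2 × 10⁶)² / 3.2 × 10⁻¹⁰ = 1.5 × 10²² m/s²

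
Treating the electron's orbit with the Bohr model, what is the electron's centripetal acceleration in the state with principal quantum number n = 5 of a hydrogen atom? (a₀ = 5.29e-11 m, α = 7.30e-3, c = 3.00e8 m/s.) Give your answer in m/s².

1.45e20 m/s²

r = n²a₀/Z = 1.32e-9 m, v = Zαc/n = 4.38e5 m/s
a = v²/r = (4.38e5)² / 1.32e-9 = 1.45e20 m/s²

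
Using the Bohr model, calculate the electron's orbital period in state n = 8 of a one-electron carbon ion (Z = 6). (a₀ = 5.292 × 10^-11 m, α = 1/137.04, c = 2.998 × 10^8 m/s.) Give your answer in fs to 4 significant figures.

2.162 fs

r = n²a₀/Z = 8²·5.292 × 10^-11/6 = 5.645 × 10^-10 m
v = Zαc/n = 6·0.007297·2.998 × 10^8/8 = 1.641 × 10^6 m/s
T = 2πr/v = 2.162 × 10^-15 s = 2.162 fs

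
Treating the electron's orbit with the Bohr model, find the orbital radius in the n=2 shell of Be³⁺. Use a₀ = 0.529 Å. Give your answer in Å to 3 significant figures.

0.529 Å

r_n = n²a₀/Z = 2² × 0.529 / 4
    = 4 × 0.529 / 4 = 0.529 Å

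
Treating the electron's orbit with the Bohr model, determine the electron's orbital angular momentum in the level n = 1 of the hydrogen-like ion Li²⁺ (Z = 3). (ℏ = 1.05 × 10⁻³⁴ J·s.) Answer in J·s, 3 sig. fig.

L_n = nℏ = 1 × 1.05 × 10⁻³⁴ = 1.05 × 10⁻³⁴ J·s

1.05 × 10⁻³⁴ J·s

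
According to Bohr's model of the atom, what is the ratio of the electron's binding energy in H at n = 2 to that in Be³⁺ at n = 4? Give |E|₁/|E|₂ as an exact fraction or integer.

|E| ∝ Z^2 · n^-2
|E|₁/|E|₂ = (1/4)^2 · (2/4)^-2 = 1/4

1/4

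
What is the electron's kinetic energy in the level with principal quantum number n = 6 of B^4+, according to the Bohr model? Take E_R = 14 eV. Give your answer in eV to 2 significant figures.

For a Coulomb orbit the virial theorem gives K = −E_n.
E_n = −E_R·Z²/n², so K = E_R·Z²/n² = 14 × 5²/6² = 9.7 eV

9.7 eV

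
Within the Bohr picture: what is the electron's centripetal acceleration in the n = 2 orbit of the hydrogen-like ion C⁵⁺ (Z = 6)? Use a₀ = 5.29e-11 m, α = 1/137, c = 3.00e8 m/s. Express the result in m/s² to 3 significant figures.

r = n²a₀/Z = 3.53e-11 m, v = Zαc/n = 6.57e6 m/s
a = v²/r = (6.57e6)² / 3.53e-11 = 1.22e24 m/s²

1.22e24 m/s²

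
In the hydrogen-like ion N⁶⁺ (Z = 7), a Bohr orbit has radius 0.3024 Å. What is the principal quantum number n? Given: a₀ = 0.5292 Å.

r_n = n²a₀/Z ⇒ n² = rZ/a₀ = 0.3024 × 7 / 0.5292 ≈ 4.00
n = 2

2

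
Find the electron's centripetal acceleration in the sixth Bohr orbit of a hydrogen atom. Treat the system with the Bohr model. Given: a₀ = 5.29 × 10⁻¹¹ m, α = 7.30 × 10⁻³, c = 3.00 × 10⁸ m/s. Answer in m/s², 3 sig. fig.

7.00 × 10¹⁹ m/s²

r = n²a₀/Z = 1.90 × 10⁻⁹ m, v = Zαc/n = 3.65 × 10⁵ m/s
a = v²/r = (3.65 × 10⁵)² / 1.90 × 10⁻⁹ = 7.00 × 10¹⁹ m/s²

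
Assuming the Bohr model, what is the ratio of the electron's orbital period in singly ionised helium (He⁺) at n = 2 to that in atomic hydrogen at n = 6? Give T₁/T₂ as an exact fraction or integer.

1/108

T ∝ Z^-2 · n^3
T₁/T₂ = (2/1)^-2 · (2/6)^3 = 1/108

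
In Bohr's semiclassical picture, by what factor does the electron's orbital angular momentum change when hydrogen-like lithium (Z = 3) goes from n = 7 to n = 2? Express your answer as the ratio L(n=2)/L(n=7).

L = nℏ depends only on n, so L ∝ n.
L(n=2)/L(n=7) = (2/7)^1 = 2/7

2/7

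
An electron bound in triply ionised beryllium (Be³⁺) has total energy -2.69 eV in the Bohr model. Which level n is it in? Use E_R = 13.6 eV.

9

E_n = −E_R Z²/n² ⇒ n² = E_R Z²/(−E_n) = 13.6 × 4² / 2.69 ≈ 80.89
n = 9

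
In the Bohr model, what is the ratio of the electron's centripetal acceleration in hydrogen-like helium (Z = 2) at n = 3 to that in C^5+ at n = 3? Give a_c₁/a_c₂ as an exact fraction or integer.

a_c ∝ Z^3 · n^-4
a_c₁/a_c₂ = (2/6)^3 · (3/3)^-4 = 1/27

1/27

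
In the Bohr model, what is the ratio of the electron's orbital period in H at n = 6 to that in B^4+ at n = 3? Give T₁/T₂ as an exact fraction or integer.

T ∝ Z^-2 · n^3
T₁/T₂ = (1/5)^-2 · (6/3)^3 = 200

200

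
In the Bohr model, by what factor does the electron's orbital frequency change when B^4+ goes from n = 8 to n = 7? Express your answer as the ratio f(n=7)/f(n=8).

512/343

f ∝ Z^2 · n^-3; with Z fixed, f ∝ n^-3.
f(n=7)/f(n=8) = (7/8)^-3 = 512/343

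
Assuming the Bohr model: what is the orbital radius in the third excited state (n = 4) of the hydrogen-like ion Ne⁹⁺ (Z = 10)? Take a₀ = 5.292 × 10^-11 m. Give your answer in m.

r_n = n²a₀/Z = 4² × 5.292 × 10^-11 / 10
    = 16 × 5.292 × 10^-11 / 10 = 8.467 × 10^-11 m

8.467 × 10^-11 m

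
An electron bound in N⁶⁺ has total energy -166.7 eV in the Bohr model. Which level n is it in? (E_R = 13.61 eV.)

2

E_n = −E_R Z²/n² ⇒ n² = E_R Z²/(−E_n) = 13.61 × 7² / 166.7 ≈ 4.00
n = 2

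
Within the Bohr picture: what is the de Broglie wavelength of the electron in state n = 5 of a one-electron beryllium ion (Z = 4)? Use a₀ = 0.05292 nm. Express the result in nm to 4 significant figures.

The Bohr quantisation condition is nλ = 2πr_n.
r_n = n²a₀/Z = 0.3307 nm
λ = 2πr_n/n = 2π·0.3307/5 = 0.4156 nm

0.4156 nm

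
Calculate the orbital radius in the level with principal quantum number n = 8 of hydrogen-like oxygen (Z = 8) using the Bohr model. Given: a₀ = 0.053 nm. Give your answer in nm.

0.42 nm

r_n = n²a₀/Z = 8² × 0.053 / 8
    = 64 × 0.053 / 8 = 0.42 nm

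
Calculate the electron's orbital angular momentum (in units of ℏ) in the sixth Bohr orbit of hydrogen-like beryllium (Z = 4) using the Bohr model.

L_n = nℏ, so L/ℏ = n = 6.

6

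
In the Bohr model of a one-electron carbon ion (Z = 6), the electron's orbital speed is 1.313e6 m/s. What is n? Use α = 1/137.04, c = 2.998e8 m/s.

v_n = Zαc/n ⇒ n = Zαc/v = 6 × 0.007297 × 2.998e8 / 1.313e6 ≈ 10.00
n = 10

10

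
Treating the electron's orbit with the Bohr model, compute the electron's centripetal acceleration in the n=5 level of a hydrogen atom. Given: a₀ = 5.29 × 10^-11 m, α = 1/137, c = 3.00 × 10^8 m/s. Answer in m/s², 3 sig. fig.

1.45 × 10^20 m/s²

r = n²a₀/Z = 1.32 × 10^-9 m, v = Zαc/n = 4.38 × 10^5 m/s
a = v²/r = (4.38 × 10^5)² / 1.32 × 10^-9 = 1.45 × 10^20 m/s²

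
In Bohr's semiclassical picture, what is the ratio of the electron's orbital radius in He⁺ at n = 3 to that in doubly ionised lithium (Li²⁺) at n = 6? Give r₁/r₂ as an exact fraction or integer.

3/8

r ∝ Z^-1 · n^2
r₁/r₂ = (2/3)^-1 · (3/6)^2 = 3/8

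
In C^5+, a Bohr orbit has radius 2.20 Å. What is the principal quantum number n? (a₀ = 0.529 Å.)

5

r_n = n²a₀/Z ⇒ n² = rZ/a₀ = 2.20 × 6 / 0.529 ≈ 24.95
n = 5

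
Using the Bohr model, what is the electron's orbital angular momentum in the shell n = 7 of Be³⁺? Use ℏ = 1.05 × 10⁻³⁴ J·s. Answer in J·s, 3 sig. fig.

L_n = nℏ = 7 × 1.05 × 10⁻³⁴ = 7.35 × 10⁻³⁴ J·s

7.35 × 10⁻³⁴ J·s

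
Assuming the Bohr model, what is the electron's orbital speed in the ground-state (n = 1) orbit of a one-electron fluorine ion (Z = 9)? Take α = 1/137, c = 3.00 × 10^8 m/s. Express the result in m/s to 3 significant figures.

1.97 × 10^7 m/s

v_n = Zαc/n = 9 × 0.00730 × 3.00 × 10^8 / 1
    = 1.97 × 10^7 m/s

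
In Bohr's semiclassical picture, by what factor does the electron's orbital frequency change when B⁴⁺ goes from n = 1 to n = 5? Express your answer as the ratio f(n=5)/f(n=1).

f ∝ Z^2 · n^-3; with Z fixed, f ∝ n^-3.
f(n=5)/f(n=1) = (5/1)^-3 = 1/125

1/125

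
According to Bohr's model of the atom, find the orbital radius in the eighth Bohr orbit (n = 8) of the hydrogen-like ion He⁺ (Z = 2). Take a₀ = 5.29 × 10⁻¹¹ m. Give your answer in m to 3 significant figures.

1.69 × 10⁻⁹ m

r_n = n²a₀/Z = 8² × 5.29 × 10⁻¹¹ / 2
    = 64 × 5.29 × 10⁻¹¹ / 2 = 1.69 × 10⁻⁹ m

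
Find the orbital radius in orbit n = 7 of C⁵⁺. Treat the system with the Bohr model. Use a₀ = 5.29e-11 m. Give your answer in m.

4.32e-10 m

r_n = n²a₀/Z = 7² × 5.29e-11 / 6
    = 49 × 5.29e-11 / 6 = 4.32e-10 m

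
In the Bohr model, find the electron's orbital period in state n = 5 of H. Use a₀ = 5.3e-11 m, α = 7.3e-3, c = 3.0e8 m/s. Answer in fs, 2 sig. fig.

r = n²a₀/Z = 5²·5.3e-11/1 = 1.3e-9 m
v = Zαc/n = 1·0.0073·3.0e8/5 = 4.4e5 m/s
T = 2πr/v = 1.9e-14 s = 19 fs

19 fs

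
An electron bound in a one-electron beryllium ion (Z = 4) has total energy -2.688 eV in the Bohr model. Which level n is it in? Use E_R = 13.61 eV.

9

E_n = −E_R Z²/n² ⇒ n² = E_R Z²/(−E_n) = 13.61 × 4² / 2.688 ≈ 81.01
n = 9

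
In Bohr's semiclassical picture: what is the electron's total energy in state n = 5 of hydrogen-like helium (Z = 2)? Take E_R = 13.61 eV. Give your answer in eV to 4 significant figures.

-2.178 eV

E_n = −E_R·Z²/n² = −13.61 × 2²/5² = -2.178 eV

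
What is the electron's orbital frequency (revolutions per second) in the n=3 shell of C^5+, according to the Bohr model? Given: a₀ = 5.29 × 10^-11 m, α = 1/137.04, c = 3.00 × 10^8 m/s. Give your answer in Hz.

8.78 × 10^15 Hz

r = n²a₀/Z = 7.94 × 10^-11 m, v = Zαc/n = 4.38 × 10^6 m/s
f = v/(2πr) = 8.78 × 10^15 Hz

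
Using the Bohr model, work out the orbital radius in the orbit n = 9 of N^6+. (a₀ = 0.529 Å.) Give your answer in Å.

6.12 Å

r_n = n²a₀/Z = 9² × 0.529 / 7
    = 81 × 0.529 / 7 = 6.12 Å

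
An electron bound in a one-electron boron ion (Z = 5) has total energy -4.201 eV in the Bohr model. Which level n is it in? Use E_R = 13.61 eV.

9

E_n = −E_R Z²/n² ⇒ n² = E_R Z²/(−E_n) = 13.61 × 5² / 4.201 ≈ 80.99
n = 9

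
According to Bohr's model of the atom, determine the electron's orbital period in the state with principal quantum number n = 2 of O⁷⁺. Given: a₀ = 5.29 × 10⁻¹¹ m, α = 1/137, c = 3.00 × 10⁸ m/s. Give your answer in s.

1.90 × 10⁻¹⁷ s

r = n²a₀/Z = 2²·5.29 × 10⁻¹¹/8 = 2.65 × 10⁻¹¹ m
v = Zαc/n = 8·0.00730·3.00 × 10⁸/2 = 8.76 × 10⁶ m/s
T = 2πr/v = 1.90 × 10⁻¹⁷ s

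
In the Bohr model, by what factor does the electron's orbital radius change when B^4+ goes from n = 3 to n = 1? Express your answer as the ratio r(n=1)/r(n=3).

r ∝ Z^-1 · n^2; with Z fixed, r ∝ n^2.
r(n=1)/r(n=3) = (1/3)^2 = 1/9

1/9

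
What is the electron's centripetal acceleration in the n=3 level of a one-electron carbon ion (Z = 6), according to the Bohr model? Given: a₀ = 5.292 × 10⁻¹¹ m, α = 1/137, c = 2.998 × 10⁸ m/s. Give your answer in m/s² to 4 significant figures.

2.413 × 10²³ m/s²

r = n²a₀/Z = 7.938 × 10⁻¹¹ m, v = Zαc/n = 4.377 × 10⁶ m/s
a = v²/r = (4.377 × 10⁶)² / 7.938 × 10⁻¹¹ = 2.413 × 10²³ m/s²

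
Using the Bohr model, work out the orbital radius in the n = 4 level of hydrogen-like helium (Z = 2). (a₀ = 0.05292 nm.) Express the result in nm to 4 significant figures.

0.4234 nm

r_n = n²a₀/Z = 4² × 0.05292 / 2
    = 16 × 0.05292 / 2 = 0.4234 nm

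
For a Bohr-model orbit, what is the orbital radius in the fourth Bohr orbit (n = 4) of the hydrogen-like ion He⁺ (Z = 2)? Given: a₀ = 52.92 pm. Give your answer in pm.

423.4 pm

r_n = n²a₀/Z = 4² × 52.92 / 2
    = 16 × 52.92 / 2 = 423.4 pm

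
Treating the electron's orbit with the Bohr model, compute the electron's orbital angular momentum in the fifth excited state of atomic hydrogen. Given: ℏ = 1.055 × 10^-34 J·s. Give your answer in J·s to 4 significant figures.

L_n = nℏ = 6 × 1.055 × 10^-34 = 6.330 × 10^-34 J·s

6.330 × 10^-34 J·s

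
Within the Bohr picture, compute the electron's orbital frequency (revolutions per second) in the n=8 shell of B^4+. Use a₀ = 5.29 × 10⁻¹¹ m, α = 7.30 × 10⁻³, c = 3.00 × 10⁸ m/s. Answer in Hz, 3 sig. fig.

3.22 × 10¹⁴ Hz

r = n²a₀/Z = 6.77 × 10⁻¹⁰ m, v = Zαc/n = 1.37 × 10⁶ m/s
f = v/(2πr) = 3.22 × 10¹⁴ Hz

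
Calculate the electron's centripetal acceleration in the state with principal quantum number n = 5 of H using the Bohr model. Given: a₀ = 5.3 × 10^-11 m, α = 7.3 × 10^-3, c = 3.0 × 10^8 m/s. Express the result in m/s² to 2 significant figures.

1.4 × 10^20 m/s²

r = n²a₀/Z = 1.3 × 10^-9 m, v = Zαc/n = 4.4 × 10^5 m/s
a = v²/r = (4.4 × 10^5)² / 1.3 × 10^-9 = 1.4 × 10^20 m/s²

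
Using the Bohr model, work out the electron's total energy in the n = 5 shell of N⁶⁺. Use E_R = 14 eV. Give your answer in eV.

-27 eV

E_n = −E_R·Z²/n² = −14 × 7²/5² = -27 eV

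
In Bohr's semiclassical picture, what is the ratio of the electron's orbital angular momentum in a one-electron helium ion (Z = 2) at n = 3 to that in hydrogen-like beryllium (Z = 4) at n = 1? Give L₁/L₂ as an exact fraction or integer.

3

L = nℏ is independent of Z.
L₁/L₂ = n₁/n₂ = 3/1 = 3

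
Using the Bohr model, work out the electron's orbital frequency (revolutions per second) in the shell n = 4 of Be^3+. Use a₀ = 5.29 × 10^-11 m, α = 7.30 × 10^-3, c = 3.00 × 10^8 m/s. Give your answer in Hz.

1.65 × 10^15 Hz

r = n²a₀/Z = 2.12 × 10^-10 m, v = Zαc/n = 2.19 × 10^6 m/s
f = v/(2πr) = 1.65 × 10^15 Hz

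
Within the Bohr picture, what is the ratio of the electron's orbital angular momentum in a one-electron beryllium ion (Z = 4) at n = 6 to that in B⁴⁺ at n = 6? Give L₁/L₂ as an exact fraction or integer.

L = nℏ is independent of Z.
L₁/L₂ = n₁/n₂ = 6/6 = 1

1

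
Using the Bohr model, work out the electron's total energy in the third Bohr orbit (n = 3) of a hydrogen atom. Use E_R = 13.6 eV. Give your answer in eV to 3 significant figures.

E_n = −E_R·Z²/n² = −13.6 × 1²/3² = -1.51 eV

-1.51 eV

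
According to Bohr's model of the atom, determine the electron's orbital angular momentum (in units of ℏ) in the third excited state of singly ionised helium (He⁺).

4

L_n = nℏ, so L/ℏ = n = 4.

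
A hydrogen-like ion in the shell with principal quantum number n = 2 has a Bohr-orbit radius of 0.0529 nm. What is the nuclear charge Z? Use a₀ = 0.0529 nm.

r_n = n²a₀/Z ⇒ Z = n²a₀/r = 2² × 0.0529 / 0.0529 ≈ 4.00
Z = 4

4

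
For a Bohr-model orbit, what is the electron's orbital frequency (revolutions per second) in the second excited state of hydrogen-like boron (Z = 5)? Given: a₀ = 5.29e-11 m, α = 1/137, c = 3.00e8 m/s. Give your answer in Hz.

6.10e15 Hz

r = n²a₀/Z = 9.52e-11 m, v = Zαc/n = 3.65e6 m/s
f = v/(2πr) = 6.10e15 Hz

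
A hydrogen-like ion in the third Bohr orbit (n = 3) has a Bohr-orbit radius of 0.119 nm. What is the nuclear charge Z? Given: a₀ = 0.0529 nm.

4

r_n = n²a₀/Z ⇒ Z = n²a₀/r = 3² × 0.0529 / 0.119 ≈ 4.00
Z = 4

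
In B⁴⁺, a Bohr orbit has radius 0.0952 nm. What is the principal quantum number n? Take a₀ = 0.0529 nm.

r_n = n²a₀/Z ⇒ n² = rZ/a₀ = 0.0952 × 5 / 0.0529 ≈ 9.00
n = 3

3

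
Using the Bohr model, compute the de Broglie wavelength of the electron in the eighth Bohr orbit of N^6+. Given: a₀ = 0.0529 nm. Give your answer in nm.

The Bohr quantisation condition is nλ = 2πr_n.
r_n = n²a₀/Z = 0.484 nm
λ = 2πr_n/n = 2π·0.484/8 = 0.380 nm

0.380 nm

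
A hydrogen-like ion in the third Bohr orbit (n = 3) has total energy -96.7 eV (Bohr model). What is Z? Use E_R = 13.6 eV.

8

E_n = −E_R Z²/n² ⇒ Z² = −E_n n²/E_R = 96.7 × 3² / 13.6 ≈ 63.99
Z = 8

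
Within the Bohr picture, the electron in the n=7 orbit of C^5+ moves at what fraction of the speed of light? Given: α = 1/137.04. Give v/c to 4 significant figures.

0.006255

v_n = Zαc/n, so v/c = Zα/n = 6 × 0.007297 / 7 = 0.006255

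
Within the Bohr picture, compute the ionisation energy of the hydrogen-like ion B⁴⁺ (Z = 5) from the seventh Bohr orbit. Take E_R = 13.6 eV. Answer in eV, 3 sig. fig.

6.94 eV

E_n = −E_R·Z²/n² = −13.6 × 5²/7² eV = -6.94 eV
Ionisation energy = −E_n = 6.94 eV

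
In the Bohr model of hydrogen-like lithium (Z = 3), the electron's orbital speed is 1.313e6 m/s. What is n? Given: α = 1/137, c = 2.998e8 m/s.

v_n = Zαc/n ⇒ n = Zαc/v = 3 × 0.007299 × 2.998e8 / 1.313e6 ≈ 5.00
n = 5

5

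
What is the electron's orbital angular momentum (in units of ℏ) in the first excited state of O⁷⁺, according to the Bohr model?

L_n = nℏ, so L/ℏ = n = 2.

2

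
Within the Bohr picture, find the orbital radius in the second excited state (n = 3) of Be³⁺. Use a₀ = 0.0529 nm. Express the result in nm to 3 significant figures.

r_n = n²a₀/Z = 3² × 0.0529 / 4
    = 9 × 0.0529 / 4 = 0.119 nm

0.119 nm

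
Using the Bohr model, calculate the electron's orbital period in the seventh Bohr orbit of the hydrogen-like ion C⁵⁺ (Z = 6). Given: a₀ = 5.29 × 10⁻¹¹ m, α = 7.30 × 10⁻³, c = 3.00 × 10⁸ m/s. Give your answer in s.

r = n²a₀/Z = 7²·5.29 × 10⁻¹¹/6 = 4.32 × 10⁻¹⁰ m
v = Zαc/n = 6·0.00730·3.00 × 10⁸/7 = 1.88 × 10⁶ m/s
T = 2πr/v = 1.45 × 10⁻¹⁵ s

1.45 × 10⁻¹⁵ s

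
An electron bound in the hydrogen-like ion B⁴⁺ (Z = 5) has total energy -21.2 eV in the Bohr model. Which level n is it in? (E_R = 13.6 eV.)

E_n = −E_R Z²/n² ⇒ n² = E_R Z²/(−E_n) = 13.6 × 5² / 21.2 ≈ 16.04
n = 4

4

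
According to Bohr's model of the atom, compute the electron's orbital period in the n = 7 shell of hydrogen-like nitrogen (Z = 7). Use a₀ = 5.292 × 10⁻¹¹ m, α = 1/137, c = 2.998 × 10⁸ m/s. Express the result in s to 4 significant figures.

r = n²a₀/Z = 7²·5.292 × 10⁻¹¹/7 = 3.704 × 10⁻¹⁰ m
v = Zαc/n = 7·0.007299·2.998 × 10⁸/7 = 2.188 × 10⁶ m/s
T = 2πr/v = 1.064 × 10⁻¹⁵ s

1.064 × 10⁻¹⁵ s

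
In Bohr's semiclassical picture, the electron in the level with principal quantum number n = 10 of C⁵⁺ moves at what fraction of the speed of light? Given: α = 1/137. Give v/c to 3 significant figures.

v_n = Zαc/n, so v/c = Zα/n = 6 × 0.00730 / 10 = 0.00438

0.00438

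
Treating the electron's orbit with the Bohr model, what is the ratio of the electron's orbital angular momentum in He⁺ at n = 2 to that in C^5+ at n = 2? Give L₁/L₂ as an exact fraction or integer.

L = nℏ is independent of Z.
L₁/L₂ = n₁/n₂ = 2/2 = 1

1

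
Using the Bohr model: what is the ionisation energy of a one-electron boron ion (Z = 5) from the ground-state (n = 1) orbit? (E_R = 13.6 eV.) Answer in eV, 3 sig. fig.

340 eV

E_n = −E_R·Z²/n² = −13.6 × 5²/1² eV = -340 eV
Ionisation energy = −E_n = 340 eV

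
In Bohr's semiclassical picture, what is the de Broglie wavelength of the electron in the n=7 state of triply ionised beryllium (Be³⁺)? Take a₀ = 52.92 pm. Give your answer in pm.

581.9 pm

The Bohr quantisation condition is nλ = 2πr_n.
r_n = n²a₀/Z = 648.3 pm
λ = 2πr_n/n = 2π·648.3/7 = 581.9 pm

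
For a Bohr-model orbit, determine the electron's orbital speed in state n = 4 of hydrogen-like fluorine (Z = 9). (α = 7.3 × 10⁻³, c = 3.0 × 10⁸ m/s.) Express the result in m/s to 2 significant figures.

v_n = Zαc/n = 9 × 0.0073 × 3.0 × 10⁸ / 4
    = 4.9 × 10⁶ m/s

4.9 × 10⁶ m/s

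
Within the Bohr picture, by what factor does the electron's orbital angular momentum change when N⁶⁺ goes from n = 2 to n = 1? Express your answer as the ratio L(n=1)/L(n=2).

1/2

L = nℏ depends only on n, so L ∝ n.
L(n=1)/L(n=2) = (1/2)^1 = 1/2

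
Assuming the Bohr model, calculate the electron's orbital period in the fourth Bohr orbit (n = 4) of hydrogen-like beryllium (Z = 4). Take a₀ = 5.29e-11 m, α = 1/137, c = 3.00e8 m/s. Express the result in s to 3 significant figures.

r = n²a₀/Z = 4²·5.29e-11/4 = 2.12e-10 m
v = Zαc/n = 4·0.00730·3.00e8/4 = 2.19e6 m/s
T = 2πr/v = 6.07e-16 s

6.07e-16 s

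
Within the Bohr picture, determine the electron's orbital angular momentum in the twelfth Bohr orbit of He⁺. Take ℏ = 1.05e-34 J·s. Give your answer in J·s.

1.26e-33 J·s

L_n = nℏ = 12 × 1.05e-34 = 1.26e-33 J·s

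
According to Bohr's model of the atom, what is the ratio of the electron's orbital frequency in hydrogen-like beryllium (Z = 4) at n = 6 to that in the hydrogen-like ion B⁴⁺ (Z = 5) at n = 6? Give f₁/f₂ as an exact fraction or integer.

16/25

f ∝ Z^2 · n^-3
f₁/f₂ = (4/5)^2 · (6/6)^-3 = 16/25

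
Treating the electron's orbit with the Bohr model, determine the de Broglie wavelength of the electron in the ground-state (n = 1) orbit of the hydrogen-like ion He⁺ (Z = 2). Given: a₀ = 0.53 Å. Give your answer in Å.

1.7 Å

The Bohr quantisation condition is nλ = 2πr_n.
r_n = n²a₀/Z = 0.27 Å
λ = 2πr_n/n = 2π·0.27/1 = 1.7 Å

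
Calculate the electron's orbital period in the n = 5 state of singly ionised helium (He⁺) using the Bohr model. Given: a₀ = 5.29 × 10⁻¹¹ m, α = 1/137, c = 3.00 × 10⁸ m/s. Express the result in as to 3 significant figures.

4740 as

r = n²a₀/Z = 5²·5.29 × 10⁻¹¹/2 = 6.61 × 10⁻¹⁰ m
v = Zαc/n = 2·0.00730·3.00 × 10⁸/5 = 8.76 × 10⁵ m/s
T = 2πr/v = 4.74 × 10⁻¹⁵ s = 4740 as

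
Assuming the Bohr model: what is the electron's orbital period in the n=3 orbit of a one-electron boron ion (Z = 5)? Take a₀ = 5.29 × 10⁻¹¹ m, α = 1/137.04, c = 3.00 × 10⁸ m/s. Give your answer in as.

r = n²a₀/Z = 3²·5.29 × 10⁻¹¹/5 = 9.52 × 10⁻¹¹ m
v = Zαc/n = 5·0.00730·3.00 × 10⁸/3 = 3.65 × 10⁶ m/s
T = 2πr/v = 1.64 × 10⁻¹⁶ s = 164 as

164 as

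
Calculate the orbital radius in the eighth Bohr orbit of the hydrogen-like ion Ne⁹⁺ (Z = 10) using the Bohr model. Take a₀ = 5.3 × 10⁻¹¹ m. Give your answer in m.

3.4 × 10⁻¹⁰ m

r_n = n²a₀/Z = 8² × 5.3 × 10⁻¹¹ / 10
    = 64 × 5.3 × 10⁻¹¹ / 10 = 3.4 × 10⁻¹⁰ m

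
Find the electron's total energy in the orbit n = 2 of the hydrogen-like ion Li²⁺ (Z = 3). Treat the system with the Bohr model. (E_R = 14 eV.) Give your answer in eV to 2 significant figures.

E_n = −E_R·Z²/n² = −14 × 3²/2² = -32 eV

-32 eV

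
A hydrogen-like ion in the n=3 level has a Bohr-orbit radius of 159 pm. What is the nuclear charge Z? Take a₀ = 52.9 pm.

r_n = n²a₀/Z ⇒ Z = n²a₀/r = 3² × 52.9 / 159 ≈ 2.99
Z = 3

3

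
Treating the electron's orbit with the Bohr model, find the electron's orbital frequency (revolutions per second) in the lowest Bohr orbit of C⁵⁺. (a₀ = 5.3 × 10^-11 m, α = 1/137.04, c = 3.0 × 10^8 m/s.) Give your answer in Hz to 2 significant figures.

r = n²a₀/Z = 8.8 × 10^-12 m, v = Zαc/n = 1.3 × 10^7 m/s
f = v/(2πr) = 2.4 × 10^17 Hz

2.4 × 10^17 Hz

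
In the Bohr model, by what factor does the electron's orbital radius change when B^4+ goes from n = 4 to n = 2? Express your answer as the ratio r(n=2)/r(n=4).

r ∝ Z^-1 · n^2; with Z fixed, r ∝ n^2.
r(n=2)/r(n=4) = (2/4)^2 = 1/4

1/4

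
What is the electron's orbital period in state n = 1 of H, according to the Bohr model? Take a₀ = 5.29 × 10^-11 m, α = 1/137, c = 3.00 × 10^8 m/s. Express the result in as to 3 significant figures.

152 as

r = n²a₀/Z = 1²·5.29 × 10^-11/1 = 5.29 × 10^-11 m
v = Zαc/n = 1·0.00730·3.00 × 10^8/1 = 2.19 × 10^6 m/s
T = 2πr/v = 1.52 × 10^-16 s = 152 as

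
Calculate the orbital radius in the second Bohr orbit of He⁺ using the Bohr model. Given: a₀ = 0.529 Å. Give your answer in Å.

r_n = n²a₀/Z = 2² × 0.529 / 2
    = 4 × 0.529 / 2 = 1.06 Å

1.06 Å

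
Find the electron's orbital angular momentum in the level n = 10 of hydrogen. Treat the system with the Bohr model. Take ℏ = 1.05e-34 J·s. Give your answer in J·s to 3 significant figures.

1.05e-33 J·s

L_n = nℏ = 10 × 1.05e-34 = 1.05e-33 J·s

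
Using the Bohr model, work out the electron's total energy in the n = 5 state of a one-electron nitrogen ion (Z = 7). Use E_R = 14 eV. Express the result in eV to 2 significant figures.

E_n = −E_R·Z²/n² = −14 × 7²/5² = -27 eV

-27 eV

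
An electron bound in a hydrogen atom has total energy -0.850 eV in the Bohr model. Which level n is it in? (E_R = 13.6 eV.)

4

E_n = −E_R Z²/n² ⇒ n² = E_R Z²/(−E_n) = 13.6 × 1² / 0.850 ≈ 16.00
n = 4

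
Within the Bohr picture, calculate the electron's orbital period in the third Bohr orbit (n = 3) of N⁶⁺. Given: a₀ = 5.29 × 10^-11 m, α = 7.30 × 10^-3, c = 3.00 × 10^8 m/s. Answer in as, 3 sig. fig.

r = n²a₀/Z = 3²·5.29 × 10^-11/7 = 6.80 × 10^-11 m
v = Zαc/n = 7·0.00730·3.00 × 10^8/3 = 5.11 × 10^6 m/s
T = 2πr/v = 8.36 × 10^-17 s = 83.6 as

83.6 as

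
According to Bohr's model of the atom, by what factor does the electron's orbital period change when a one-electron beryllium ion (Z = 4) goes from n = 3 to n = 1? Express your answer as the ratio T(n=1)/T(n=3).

1/27

T ∝ Z^-2 · n^3; with Z fixed, T ∝ n^3.
T(n=1)/T(n=3) = (1/3)^3 = 1/27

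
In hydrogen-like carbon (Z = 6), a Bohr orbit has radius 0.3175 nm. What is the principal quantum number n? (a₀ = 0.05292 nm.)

6

r_n = n²a₀/Z ⇒ n² = rZ/a₀ = 0.3175 × 6 / 0.05292 ≈ 36.00
n = 6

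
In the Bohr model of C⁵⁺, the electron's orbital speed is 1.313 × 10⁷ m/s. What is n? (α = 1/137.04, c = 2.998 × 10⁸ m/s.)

1

v_n = Zαc/n ⇒ n = Zαc/v = 6 × 0.007297 × 2.998 × 10⁸ / 1.313 × 10⁷ ≈ 1.00
n = 1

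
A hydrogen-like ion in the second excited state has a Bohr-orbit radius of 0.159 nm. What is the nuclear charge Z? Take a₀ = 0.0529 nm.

3

r_n = n²a₀/Z ⇒ Z = n²a₀/r = 3² × 0.0529 / 0.159 ≈ 2.99
Z = 3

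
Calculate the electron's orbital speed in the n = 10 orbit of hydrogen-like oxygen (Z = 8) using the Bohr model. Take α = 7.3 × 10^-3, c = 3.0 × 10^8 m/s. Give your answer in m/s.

1.8 × 10^6 m/s

v_n = Zαc/n = 8 × 0.0073 × 3.0 × 10^8 / 10
    = 1.8 × 10^6 m/s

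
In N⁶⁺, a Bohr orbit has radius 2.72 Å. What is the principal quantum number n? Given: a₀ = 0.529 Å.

6

r_n = n²a₀/Z ⇒ n² = rZ/a₀ = 2.72 × 7 / 0.529 ≈ 35.99
n = 6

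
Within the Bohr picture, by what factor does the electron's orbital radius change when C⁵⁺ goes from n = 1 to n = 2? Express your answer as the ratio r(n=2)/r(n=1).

r ∝ Z^-1 · n^2; with Z fixed, r ∝ n^2.
r(n=2)/r(n=1) = (2/1)^2 = 4

4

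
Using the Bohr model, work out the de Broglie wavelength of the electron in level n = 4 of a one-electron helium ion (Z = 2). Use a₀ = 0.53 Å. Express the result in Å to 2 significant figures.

6.7 Å

The Bohr quantisation condition is nλ = 2πr_n.
r_n = n²a₀/Z = 4.2 Å
λ = 2πr_n/n = 2π·4.2/4 = 6.7 Å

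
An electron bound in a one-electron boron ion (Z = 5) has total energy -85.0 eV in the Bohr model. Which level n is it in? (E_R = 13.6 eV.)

2

E_n = −E_R Z²/n² ⇒ n² = E_R Z²/(−E_n) = 13.6 × 5² / 85.0 ≈ 4.00
n = 2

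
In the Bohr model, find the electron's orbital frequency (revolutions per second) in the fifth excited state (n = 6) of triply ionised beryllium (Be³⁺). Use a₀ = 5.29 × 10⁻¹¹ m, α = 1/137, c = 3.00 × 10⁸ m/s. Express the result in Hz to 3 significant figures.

r = n²a₀/Z = 4.76 × 10⁻¹⁰ m, v = Zαc/n = 1.46 × 10⁶ m/s
f = v/(2πr) = 4.88 × 10¹⁴ Hz

4.88 × 10¹⁴ Hz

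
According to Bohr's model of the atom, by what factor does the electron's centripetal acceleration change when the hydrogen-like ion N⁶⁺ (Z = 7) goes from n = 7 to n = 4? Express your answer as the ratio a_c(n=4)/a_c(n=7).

2401/256

a_c ∝ Z^3 · n^-4; with Z fixed, a_c ∝ n^-4.
a_c(n=4)/a_c(n=7) = (4/7)^-4 = 2401/256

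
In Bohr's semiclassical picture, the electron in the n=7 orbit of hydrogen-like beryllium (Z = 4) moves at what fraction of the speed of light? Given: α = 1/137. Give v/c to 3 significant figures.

v_n = Zαc/n, so v/c = Zα/n = 4 × 0.00730 / 7 = 0.00417

0.00417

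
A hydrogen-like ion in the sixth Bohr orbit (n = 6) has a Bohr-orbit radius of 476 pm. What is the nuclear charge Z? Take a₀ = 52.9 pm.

4

r_n = n²a₀/Z ⇒ Z = n²a₀/r = 6² × 52.9 / 476 ≈ 4.00
Z = 4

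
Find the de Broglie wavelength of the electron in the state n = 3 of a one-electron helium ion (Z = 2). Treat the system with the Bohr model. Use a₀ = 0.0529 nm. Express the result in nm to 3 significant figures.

0.499 nm

The Bohr quantisation condition is nλ = 2πr_n.
r_n = n²a₀/Z = 0.238 nm
λ = 2πr_n/n = 2π·0.238/3 = 0.499 nm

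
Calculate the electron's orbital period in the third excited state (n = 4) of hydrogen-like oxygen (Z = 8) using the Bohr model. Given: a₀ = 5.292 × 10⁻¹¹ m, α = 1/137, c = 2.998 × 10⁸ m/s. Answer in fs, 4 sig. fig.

0.1519 fs

r = n²a₀/Z = 4²·5.292 × 10⁻¹¹/8 = 1.058 × 10⁻¹⁰ m
v = Zαc/n = 8·0.007299·2.998 × 10⁸/4 = 4.377 × 10⁶ m/s
T = 2πr/v = 1.519 × 10⁻¹⁶ s = 0.1519 fs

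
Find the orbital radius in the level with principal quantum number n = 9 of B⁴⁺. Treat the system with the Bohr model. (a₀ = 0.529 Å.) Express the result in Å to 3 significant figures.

r_n = n²a₀/Z = 9² × 0.529 / 5
    = 81 × 0.529 / 5 = 8.57 Å

8.57 Å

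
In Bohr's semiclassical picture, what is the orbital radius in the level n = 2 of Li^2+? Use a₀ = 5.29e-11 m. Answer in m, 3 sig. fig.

r_n = n²a₀/Z = 2² × 5.29e-11 / 3
    = 4 × 5.29e-11 / 3 = 7.05e-11 m

7.05e-11 m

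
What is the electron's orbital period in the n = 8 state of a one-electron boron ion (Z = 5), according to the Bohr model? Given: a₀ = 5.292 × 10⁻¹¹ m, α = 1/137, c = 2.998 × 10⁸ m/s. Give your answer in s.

3.112 × 10⁻¹⁵ s

r = n²a₀/Z = 8²·5.292 × 10⁻¹¹/5 = 6.774 × 10⁻¹⁰ m
v = Zαc/n = 5·0.007299·2.998 × 10⁸/8 = 1.368 × 10⁶ m/s
T = 2πr/v = 3.112 × 10⁻¹⁵ s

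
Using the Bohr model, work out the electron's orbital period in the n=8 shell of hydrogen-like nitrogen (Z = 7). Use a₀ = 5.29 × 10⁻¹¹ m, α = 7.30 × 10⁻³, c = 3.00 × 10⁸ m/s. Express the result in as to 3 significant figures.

1590 as

r = n²a₀/Z = 8²·5.29 × 10⁻¹¹/7 = 4.84 × 10⁻¹⁰ m
v = Zαc/n = 7·0.00730·3.00 × 10⁸/8 = 1.92 × 10⁶ m/s
T = 2πr/v = 1.59 × 10⁻¹⁵ s = 1590 as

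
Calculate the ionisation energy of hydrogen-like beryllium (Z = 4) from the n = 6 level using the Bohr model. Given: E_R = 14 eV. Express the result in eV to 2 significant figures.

6.2 eV

E_n = −E_R·Z²/n² = −14 × 4²/6² eV = -6.2 eV
Ionisation energy = −E_n = 6.2 eV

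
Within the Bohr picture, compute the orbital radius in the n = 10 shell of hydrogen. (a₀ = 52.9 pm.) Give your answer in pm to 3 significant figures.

5290 pm

r_n = n²a₀/Z = 10² × 52.9 / 1
    = 100 × 52.9 / 1 = 5290 pm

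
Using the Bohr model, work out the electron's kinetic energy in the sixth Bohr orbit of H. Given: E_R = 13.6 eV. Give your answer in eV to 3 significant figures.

For a Coulomb orbit the virial theorem gives K = −E_n.
E_n = −E_R·Z²/n², so K = E_R·Z²/n² = 13.6 × 1²/6² = 0.378 eV

0.378 eV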